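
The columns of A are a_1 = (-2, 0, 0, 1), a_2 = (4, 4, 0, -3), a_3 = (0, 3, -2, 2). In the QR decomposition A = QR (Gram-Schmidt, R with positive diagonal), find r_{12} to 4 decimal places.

q_1 = a_1/‖a_1‖ = (-2, 0, 0, 1)/2.2361 = (-0.8944, 0.0000, 0.0000, 0.4472).
r_{12} = q_1·a_2 = -4.9193.

r_{12} = -4.9193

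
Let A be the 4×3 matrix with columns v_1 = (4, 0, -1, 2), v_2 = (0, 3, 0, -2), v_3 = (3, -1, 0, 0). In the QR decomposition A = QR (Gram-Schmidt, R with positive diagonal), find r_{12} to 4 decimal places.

r_{12} = -0.8729

e_1 = v_1/‖v_1‖ = (4, 0, -1, 2)/4.5826 = (0.8729, 0.0000, -0.2182, 0.4364).
r_{12} = e_1·v_2 = -0.8729.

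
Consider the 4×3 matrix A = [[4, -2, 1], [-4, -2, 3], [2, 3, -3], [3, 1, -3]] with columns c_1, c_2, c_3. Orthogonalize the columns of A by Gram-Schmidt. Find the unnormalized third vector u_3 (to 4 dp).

q_1 = c_1/‖c_1‖ = (4, -4, 2, 3)/6.7082 = (0.5963, -0.5963, 0.2981, 0.4472).
r_{12} = q_1·c_2 = 1.3416.
u_2 = c_2 − 1.3416·q_1 = (-2.8000, -1.2000, 2.6000, 0.4000).
‖u_2‖ = 4.0249, so q_2 = (-0.6957, -0.2981, 0.6460, 0.0994).
r_{13} = q_1·c_3 = -3.4286; r_{23} = q_2·c_3 = -3.8262.
u_3 = c_3 + 3.4286·q_1 + 3.8262·q_2 = (0.3827, -0.1852, 0.4938, -1.0864).

u_3 = (0.3827, -0.1852, 0.4938, -1.0864)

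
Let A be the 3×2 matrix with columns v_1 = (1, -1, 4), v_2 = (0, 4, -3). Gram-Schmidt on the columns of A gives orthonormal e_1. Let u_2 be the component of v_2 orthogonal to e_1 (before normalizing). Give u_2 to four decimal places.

v_1 = (1, -1, 4); ‖v_1‖ = 4.2426, so e_1 = (0.2357, -0.2357, 0.9428).
e_1·v_2 = 0.2357·0 + (-0.2357)·4 + 0.9428·(-3) = -3.7712.
u_2 = v_2 + 3.7712·e_1 = (0.8889, 3.1111, 0.5556).

u_2 = (0.8889, 3.1111, 0.5556)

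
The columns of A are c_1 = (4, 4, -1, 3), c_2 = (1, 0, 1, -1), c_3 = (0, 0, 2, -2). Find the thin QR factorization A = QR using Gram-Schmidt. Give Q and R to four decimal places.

Q = [[0.6172, 0.5774, -0.5345], [0.6172, 0.0000, 0.7127], [-0.1543, 0.5774, 0.4454], [0.4629, -0.5774, -0.0891]], R = [[6.4807, 0.0000, -1.2344], [0.0000, 1.7321, 2.3094], [0.0000, 0.0000, 1.0690]]

c_1 = (4, 4, -1, 3); ‖c_1‖ = 6.4807, so q_1 = (0.6172, 0.6172, -0.1543, 0.4629).
q_1·c_2 = 0.6172·1 + 0.6172·0 + (-0.1543)·1 + 0.4629·(-1) = 0.0000.
u_2 = c_2 + 0.0000·q_1 = (1.0000, 0.0000, 1.0000, -1.0000).
‖u_2‖ = 1.7321, so q_2 = (0.5774, 0.0000, 0.5774, -0.5774).
q_1·c_3 = 0.6172·0 + 0.6172·0 + (-0.1543)·2 + 0.4629·(-2) = -1.2344; q_2·c_3 = 0.5774·0 + 0.0000·0 + 0.5774·2 + (-0.5774)·(-2) = 2.3094.
u_3 = c_3 + 1.2344·q_1 − 2.3094·q_2 = (-0.5714, 0.7619, 0.4762, -0.0952).
‖u_3‖ = 1.0690, so q_3 = (-0.5345, 0.7127, 0.4454, -0.0891).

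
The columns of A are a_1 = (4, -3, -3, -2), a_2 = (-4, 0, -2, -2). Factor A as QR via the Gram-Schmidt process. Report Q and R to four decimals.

Q = [[0.6489, -0.7016], [-0.4867, -0.0987], [-0.4867, -0.5152], [-0.3244, -0.4823]], R = [[6.1644, -0.9733], [0.0000, 4.8013]]

a_1 = (4, -3, -3, -2); ‖a_1‖ = 6.1644, so q_1 = (0.6489, -0.4867, -0.4867, -0.3244).
q_1·a_2 = 0.6489·(-4) + (-0.4867)·0 + (-0.4867)·(-2) + (-0.3244)·(-2) = -0.9733.
u_2 = a_2 + 0.9733·q_1 = (-3.3684, -0.4737, -2.4737, -2.3158).
‖u_2‖ = 4.8013, so q_2 = (-0.7016, -0.0987, -0.5152, -0.4823).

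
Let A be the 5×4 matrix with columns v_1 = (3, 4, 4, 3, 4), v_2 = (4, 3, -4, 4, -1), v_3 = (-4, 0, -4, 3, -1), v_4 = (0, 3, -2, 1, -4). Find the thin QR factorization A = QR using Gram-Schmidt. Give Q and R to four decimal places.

Q = [[0.3693, 0.4449, -0.7761, -0.2230], [0.4924, 0.2760, 0.1327, 0.6380], [0.4924, -0.6755, -0.1713, 0.2913], [0.3693, 0.4449, 0.5561, -0.1303], [0.4924, -0.2677, 0.2036, -0.6644]], R = [[8.1240, 1.9695, -2.8311, -1.1078], [0.0000, 7.3567, 2.5250, 3.6948], [0.0000, 0.0000, 5.2544, 0.4823], [0.0000, 0.0000, 0.0000, 3.8585]]

v_1 = (3, 4, 4, 3, 4); ‖v_1‖ = 8.1240, so q_1 = (0.3693, 0.4924, 0.4924, 0.3693, 0.4924).
q_1·v_2 = 0.3693·4 + 0.4924·3 + 0.4924·(-4) + 0.3693·4 + 0.4924·(-1) = 1.9695.
u_2 = v_2 − 1.9695·q_1 = (3.2727, 2.0303, -4.9697, 3.2727, -1.9697).
‖u_2‖ = 7.3567, so q_2 = (0.4449, 0.2760, -0.6755, 0.4449, -0.2677).
q_1·v_3 = 0.3693·(-4) + 0.4924·0 + 0.4924·(-4) + 0.3693·3 + 0.4924·(-1) = -2.8311; q_2·v_3 = 0.4449·(-4) + 0.2760·0 + (-0.6755)·(-4) + 0.4449·3 + (-0.2677)·(-1) = 2.5250.
u_3 = v_3 + 2.8311·q_1 − 2.5250·q_2 = (-4.0778, 0.6971, -0.9003, 2.9222, 1.0700).
‖u_3‖ = 5.2544, so q_3 = (-0.7761, 0.1327, -0.1713, 0.5561, 0.2036).
q_1·v_4 = 0.3693·0 + 0.4924·3 + 0.4924·(-2) + 0.3693·1 + 0.4924·(-4) = -1.1078; q_2·v_4 = 0.4449·0 + 0.2760·3 + (-0.6755)·(-2) + 0.4449·1 + (-0.2677)·(-4) = 3.6948; q_3·v_4 = (-0.7761)·0 + 0.1327·3 + (-0.1713)·(-2) + 0.5561·1 + 0.2036·(-4) = 0.4823.
u_4 = v_4 + 1.1078·q_1 − 3.6948·q_2 − 0.4823·q_3 = (-0.8603, 2.4618, 1.1241, -0.5028, -2.5635).
‖u_4‖ = 3.8585, so q_4 = (-0.2230, 0.6380, 0.2913, -0.1303, -0.6644).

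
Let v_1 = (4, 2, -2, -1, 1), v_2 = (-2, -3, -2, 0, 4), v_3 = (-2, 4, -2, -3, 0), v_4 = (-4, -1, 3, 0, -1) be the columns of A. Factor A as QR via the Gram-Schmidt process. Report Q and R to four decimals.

v_1 = (4, 2, -2, -1, 1); ‖v_1‖ = 5.0990, so q_1 = (0.7845, 0.3922, -0.3922, -0.1961, 0.1961).
q_1·v_2 = 0.7845·(-2) + 0.3922·(-3) + (-0.3922)·(-2) + (-0.1961)·0 + 0.1961·4 = -1.1767.
u_2 = v_2 + 1.1767·q_1 = (-1.0769, -2.5385, -2.4615, -0.2308, 4.2308).
‖u_2‖ = 5.6228, so q_2 = (-0.1915, -0.4515, -0.4378, -0.0410, 0.7524).
q_1·v_3 = 0.7845·(-2) + 0.3922·4 + (-0.3922)·(-2) + (-0.1961)·(-3) + 0.1961·0 = 1.3728; q_2·v_3 = (-0.1915)·(-2) + (-0.4515)·4 + (-0.4378)·(-2) + (-0.0410)·(-3) + 0.7524·0 = -0.4241.
u_3 = v_3 − 1.3728·q_1 + 0.4241·q_2 = (-3.1582, 3.2701, -1.6472, -2.7482, 0.0499).
‖u_3‖ = 5.5620, so q_3 = (-0.5678, 0.5879, -0.2962, -0.4941, 0.0090).
q_1·v_4 = 0.7845·(-4) + 0.3922·(-1) + (-0.3922)·3 + (-0.1961)·0 + 0.1961·(-1) = -4.9029; q_2·v_4 = (-0.1915)·(-4) + (-0.4515)·(-1) + (-0.4378)·3 + (-0.0410)·0 + 0.7524·(-1) = -0.8482; q_3·v_4 = (-0.5678)·(-4) + 0.5879·(-1) + (-0.2962)·3 + (-0.4941)·0 + 0.0090·(-1) = 0.7859.
u_4 = v_4 + 4.9029·q_1 + 0.8482·q_2 − 0.7859·q_3 = (0.1299, 0.0781, 0.9383, -0.6080, 0.5927).
‖u_4‖ = 1.2746, so q_4 = (0.1019, 0.0613, 0.7362, -0.4771, 0.4650).

Q = [[0.7845, -0.1915, -0.5678, 0.1019], [0.3922, -0.4515, 0.5879, 0.0613], [-0.3922, -0.4378, -0.2962, 0.7362], [-0.1961, -0.0410, -0.4941, -0.4771], [0.1961, 0.7524, 0.0090, 0.4650]], R = [[5.0990, -1.1767, 1.3728, -4.9029], [0.0000, 5.6228, -0.4241, -0.8482], [0.0000, 0.0000, 5.5620, 0.7859], [0.0000, 0.0000, 0.0000, 1.2746]]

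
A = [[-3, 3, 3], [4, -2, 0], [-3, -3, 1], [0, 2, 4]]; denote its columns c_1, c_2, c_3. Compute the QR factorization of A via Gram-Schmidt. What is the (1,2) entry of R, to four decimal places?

r_{12} = -1.3720

c_1 = (-3, 4, -3, 0); ‖c_1‖ = 5.8310, so e_1 = (-0.5145, 0.6860, -0.5145, 0.0000).
r_{12} = e_1·c_2 = -1.3720.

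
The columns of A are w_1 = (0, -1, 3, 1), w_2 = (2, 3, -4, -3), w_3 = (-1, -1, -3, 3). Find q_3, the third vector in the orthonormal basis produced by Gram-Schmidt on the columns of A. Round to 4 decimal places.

q_3 = (0.5846, 0.0720, -0.2339, 0.7735)

w_1 = (0, -1, 3, 1); ‖w_1‖ = 3.3166, so q_1 = (0.0000, -0.3015, 0.9045, 0.3015).
q_1·w_2 = 0.0000·2 + (-0.3015)·3 + 0.9045·(-4) + 0.3015·(-3) = -5.4272.
u_2 = w_2 + 5.4272·q_1 = (2.0000, 1.3636, 0.9091, -1.3636).
‖u_2‖ = 2.9233, so q_2 = (0.6842, 0.4665, 0.3110, -0.4665).
q_1·w_3 = 0.0000·(-1) + (-0.3015)·(-1) + 0.9045·(-3) + 0.3015·3 = -1.5076; q_2·w_3 = 0.6842·(-1) + 0.4665·(-1) + 0.3110·(-3) + (-0.4665)·3 = -3.4830.
u_3 = w_3 + 1.5076·q_1 + 3.4830·q_2 = (1.3830, 0.1702, -0.5532, 1.8298).
‖u_3‖ = 2.3655, so q_3 = (0.5846, 0.0720, -0.2339, 0.7735).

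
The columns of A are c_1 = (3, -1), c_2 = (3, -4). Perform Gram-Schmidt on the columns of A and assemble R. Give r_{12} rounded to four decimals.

e_1 = c_1/‖c_1‖ = (3, -1)/3.1623 = (0.9487, -0.3162).
r_{12} = e_1·c_2 = 4.1110.

r_{12} = 4.1110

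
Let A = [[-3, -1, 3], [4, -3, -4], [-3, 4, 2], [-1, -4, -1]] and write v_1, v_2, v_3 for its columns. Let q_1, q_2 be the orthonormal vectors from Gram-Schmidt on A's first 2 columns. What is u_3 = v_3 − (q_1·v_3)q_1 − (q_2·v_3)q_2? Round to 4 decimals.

v_1 = (-3, 4, -3, -1); ‖v_1‖ = 5.9161, so q_1 = (-0.5071, 0.6761, -0.5071, -0.1690).
q_1·v_2 = (-0.5071)·(-1) + 0.6761·(-3) + (-0.5071)·4 + (-0.1690)·(-4) = -2.8735.
u_2 = v_2 + 2.8735·q_1 = (-2.4571, -1.0571, 2.5429, -4.4857).
‖u_2‖ = 5.8089, so q_2 = (-0.4230, -0.1820, 0.4378, -0.7722).
q_1·v_3 = (-0.5071)·3 + 0.6761·(-4) + (-0.5071)·2 + (-0.1690)·(-1) = -5.0709; q_2·v_3 = (-0.4230)·3 + (-0.1820)·(-4) + 0.4378·2 + (-0.7722)·(-1) = 1.1067.
u_3 = v_3 + 5.0709·q_1 − 1.1067·q_2 = (0.8967, -0.3700, -1.0559, -1.0025).

u_3 = (0.8967, -0.3700, -1.0559, -1.0025)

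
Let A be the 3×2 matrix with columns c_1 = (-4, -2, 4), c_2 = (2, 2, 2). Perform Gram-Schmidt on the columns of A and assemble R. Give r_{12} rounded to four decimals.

r_{12} = -0.6667

c_1 = (-4, -2, 4); ‖c_1‖ = 6.0000, so e_1 = (-0.6667, -0.3333, 0.6667).
r_{12} = e_1·c_2 = -0.6667.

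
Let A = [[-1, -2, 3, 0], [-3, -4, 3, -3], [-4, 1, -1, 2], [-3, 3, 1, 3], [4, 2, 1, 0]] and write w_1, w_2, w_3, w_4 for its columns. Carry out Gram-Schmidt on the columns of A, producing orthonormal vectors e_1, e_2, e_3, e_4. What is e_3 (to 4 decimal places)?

w_1 = (-1, -3, -4, -3, 4); ‖w_1‖ = 7.1414, so e_1 = (-0.1400, -0.4201, -0.5601, -0.4201, 0.5601).
e_1·w_2 = (-0.1400)·(-2) + (-0.4201)·(-4) + (-0.5601)·1 + (-0.4201)·3 + 0.5601·2 = 1.2603.
u_2 = w_2 − 1.2603·e_1 = (-1.8235, -3.4706, 1.7059, 3.5294, 1.2941).
‖u_2‖ = 5.6931, so e_2 = (-0.3203, -0.6096, 0.2996, 0.6199, 0.2273).
e_1·w_3 = (-0.1400)·3 + (-0.4201)·3 + (-0.5601)·(-1) + (-0.4201)·1 + 0.5601·1 = -0.9802; e_2·w_3 = (-0.3203)·3 + (-0.6096)·3 + 0.2996·(-1) + 0.6199·1 + 0.2273·1 = -2.2421.
u_3 = w_3 + 0.9802·e_1 + 2.2421·e_2 = (2.1446, 1.2214, -0.8772, 1.9782, 2.0587).
‖u_3‖ = 3.8745, so e_3 = (0.5535, 0.3152, -0.2264, 0.5106, 0.5313).

e_3 = (0.5535, 0.3152, -0.2264, 0.5106, 0.5313)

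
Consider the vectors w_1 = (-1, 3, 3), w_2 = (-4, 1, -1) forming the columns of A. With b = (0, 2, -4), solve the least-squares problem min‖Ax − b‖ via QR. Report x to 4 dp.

q_1 = w_1/‖w_1‖ = (-1, 3, 3)/4.3589 = (-0.2294, 0.6882, 0.6882).
r_{12} = q_1·w_2 = 0.9177.
u_2 = w_2 − 0.9177·q_1 = (-3.7895, 0.3684, -1.6316).
‖u_2‖ = 4.1422, so q_2 = (-0.9148, 0.0889, -0.3939).
Qᵀb = (-1.3765, 1.7535).
Back-substitute: x_2 = 1.7535/4.1422 = 0.4233.
x_1 = (-1.3765 − 0.9177·0.4233)/4.3589 = -0.4049.

x = (-0.4049, 0.4233)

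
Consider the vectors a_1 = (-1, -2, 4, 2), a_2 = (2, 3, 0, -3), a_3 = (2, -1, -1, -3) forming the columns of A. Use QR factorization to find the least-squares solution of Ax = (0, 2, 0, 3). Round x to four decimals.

a_1 = (-1, -2, 4, 2); ‖a_1‖ = 5.0000, so q_1 = (-0.2000, -0.4000, 0.8000, 0.4000).
q_1·a_2 = (-0.2000)·2 + (-0.4000)·3 + 0.8000·0 + 0.4000·(-3) = -2.8000.
u_2 = a_2 + 2.8000·q_1 = (1.4400, 1.8800, 2.2400, -1.8800).
‖u_2‖ = 3.7630, so q_2 = (0.3827, 0.4996, 0.5953, -0.4996).
q_1·a_3 = (-0.2000)·2 + (-0.4000)·(-1) + 0.8000·(-1) + 0.4000·(-3) = -2.0000; q_2·a_3 = 0.3827·2 + 0.4996·(-1) + 0.5953·(-1) + (-0.4996)·(-3) = 1.1693.
u_3 = a_3 + 2.0000·q_1 − 1.1693·q_2 = (1.1525, -2.3842, -0.0960, -1.6158).
‖u_3‖ = 3.1037, so q_3 = (0.3713, -0.7682, -0.0309, -0.5206).
Qᵀb = (0.4000, -0.4996, -3.0982).
Back-substitute: x_3 = -3.0982/3.1037 = -0.9982.
x_2 = (-0.4996 − 1.1693·(-0.9982))/3.7630 = 0.1774.
x_1 = (0.4000 + 2.8000·0.1774 + 2.0000·(-0.9982))/5.0000 = -0.2199.

x = (-0.2199, 0.1774, -0.9982)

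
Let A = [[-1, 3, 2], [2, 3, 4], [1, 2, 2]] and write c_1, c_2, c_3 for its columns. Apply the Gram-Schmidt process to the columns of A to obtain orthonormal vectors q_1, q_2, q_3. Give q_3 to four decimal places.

c_1 = (-1, 2, 1); ‖c_1‖ = 2.4495, so q_1 = (-0.4082, 0.8165, 0.4082).
q_1·c_2 = (-0.4082)·3 + 0.8165·3 + 0.4082·2 = 2.0412.
u_2 = c_2 − 2.0412·q_1 = (3.8333, 1.3333, 1.1667).
‖u_2‖ = 4.2230, so q_2 = (0.9077, 0.3157, 0.2763).
q_1·c_3 = (-0.4082)·2 + 0.8165·4 + 0.4082·2 = 3.2660; q_2·c_3 = 0.9077·2 + 0.3157·4 + 0.2763·2 = 3.6310.
u_3 = c_3 − 3.2660·q_1 − 3.6310·q_2 = (0.0374, 0.1869, -0.3364).
‖u_3‖ = 0.3867, so q_3 = (0.0967, 0.4834, -0.8701).

q_3 = (0.0967, 0.4834, -0.8701)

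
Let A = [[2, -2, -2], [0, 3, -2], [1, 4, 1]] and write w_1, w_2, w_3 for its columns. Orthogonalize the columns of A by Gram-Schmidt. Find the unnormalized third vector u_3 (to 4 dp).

q_1 = w_1/‖w_1‖ = (2, 0, 1)/2.2361 = (0.8944, 0.0000, 0.4472).
r_{12} = q_1·w_2 = 0.0000.
u_2 = w_2 + 0.0000·q_1 = (-2.0000, 3.0000, 4.0000).
‖u_2‖ = 5.3852, so q_2 = (-0.3714, 0.5571, 0.7428).
r_{13} = q_1·w_3 = -1.3416; r_{23} = q_2·w_3 = 0.3714.
u_3 = w_3 + 1.3416·q_1 − 0.3714·q_2 = (-0.6621, -2.2069, 1.3241).

u_3 = (-0.6621, -2.2069, 1.3241)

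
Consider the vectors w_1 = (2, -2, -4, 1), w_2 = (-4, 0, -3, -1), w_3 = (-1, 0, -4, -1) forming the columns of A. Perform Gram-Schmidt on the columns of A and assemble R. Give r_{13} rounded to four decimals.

r_{13} = 2.6000

w_1 = (2, -2, -4, 1); ‖w_1‖ = 5.0000, so q_1 = (0.4000, -0.4000, -0.8000, 0.2000).
r_{13} = q_1·w_3 = 2.6000.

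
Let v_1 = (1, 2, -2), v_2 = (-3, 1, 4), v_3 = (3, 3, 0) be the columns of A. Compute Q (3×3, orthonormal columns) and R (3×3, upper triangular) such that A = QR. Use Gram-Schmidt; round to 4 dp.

Q = [[0.3333, -0.4851, 0.8085], [0.6667, 0.7276, 0.1617], [-0.6667, 0.4851, 0.5659]], R = [[3.0000, -3.0000, 3.0000], [0.0000, 4.1231, 0.7276], [0.0000, 0.0000, 2.9104]]

e_1 = v_1/‖v_1‖ = (1, 2, -2)/3.0000 = (0.3333, 0.6667, -0.6667).
r_{12} = e_1·v_2 = -3.0000.
u_2 = v_2 + 3.0000·e_1 = (-2.0000, 3.0000, 2.0000).
‖u_2‖ = 4.1231, so e_2 = (-0.4851, 0.7276, 0.4851).
r_{13} = e_1·v_3 = 3.0000; r_{23} = e_2·v_3 = 0.7276.
u_3 = v_3 − 3.0000·e_1 − 0.7276·e_2 = (2.3529, 0.4706, 1.6471).
‖u_3‖ = 2.9104, so e_3 = (0.8085, 0.1617, 0.5659).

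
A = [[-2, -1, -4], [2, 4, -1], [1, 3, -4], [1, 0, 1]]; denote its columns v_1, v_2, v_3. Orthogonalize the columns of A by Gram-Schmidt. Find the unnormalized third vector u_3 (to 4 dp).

u_3 = (-0.6044, 0.8462, -1.3297, -1.5714)

v_1 = (-2, 2, 1, 1); ‖v_1‖ = 3.1623, so q_1 = (-0.6325, 0.6325, 0.3162, 0.3162).
q_1·v_2 = (-0.6325)·(-1) + 0.6325·4 + 0.3162·3 + 0.3162·0 = 4.1110.
u_2 = v_2 − 4.1110·q_1 = (1.6000, 1.4000, 1.7000, -1.3000).
‖u_2‖ = 3.0166, so q_2 = (0.5304, 0.4641, 0.5635, -0.4309).
q_1·v_3 = (-0.6325)·(-4) + 0.6325·(-1) + 0.3162·(-4) + 0.3162·1 = 0.9487; q_2·v_3 = 0.5304·(-4) + 0.4641·(-1) + 0.5635·(-4) + (-0.4309)·1 = -5.2708.
u_3 = v_3 − 0.9487·q_1 + 5.2708·q_2 = (-0.6044, 0.8462, -1.3297, -1.5714).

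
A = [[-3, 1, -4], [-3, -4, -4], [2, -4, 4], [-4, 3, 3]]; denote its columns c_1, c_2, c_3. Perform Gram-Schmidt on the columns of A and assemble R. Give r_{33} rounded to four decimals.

c_1 = (-3, -3, 2, -4); ‖c_1‖ = 6.1644, so q_1 = (-0.4867, -0.4867, 0.3244, -0.6489).
q_1·c_2 = (-0.4867)·1 + (-0.4867)·(-4) + 0.3244·(-4) + (-0.6489)·3 = -1.7844.
u_2 = c_2 + 1.7844·q_1 = (0.1316, -4.8684, -3.4211, 1.8421).
‖u_2‖ = 6.2302, so q_2 = (0.0211, -0.7814, -0.5491, 0.2957).
q_1·c_3 = (-0.4867)·(-4) + (-0.4867)·(-4) + 0.3244·4 + (-0.6489)·3 = 3.2444; q_2·c_3 = 0.0211·(-4) + (-0.7814)·(-4) + (-0.5491)·4 + 0.2957·3 = 1.7318.
u_3 = c_3 − 3.2444·q_1 − 1.7318·q_2 = (-2.4576, -1.0678, 3.8983, 4.5932).
r_{33} = ‖u_3‖ = 6.5935.

r_{33} = 6.5935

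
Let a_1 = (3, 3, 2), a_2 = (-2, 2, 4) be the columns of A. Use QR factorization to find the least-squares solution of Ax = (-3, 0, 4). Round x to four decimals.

a_1 = (3, 3, 2); ‖a_1‖ = 4.6904, so q_1 = (0.6396, 0.6396, 0.4264).
q_1·a_2 = 0.6396·(-2) + 0.6396·2 + 0.4264·4 = 1.7056.
u_2 = a_2 − 1.7056·q_1 = (-3.0909, 0.9091, 3.2727).
‖u_2‖ = 4.5925, so q_2 = (-0.6730, 0.1980, 0.7126).
Qᵀb = (-0.2132, 4.8696).
Back-substitute: x_2 = 4.8696/4.5925 = 1.0603.
x_1 = (-0.2132 − 1.7056·1.0603)/4.6904 = -0.4310.

x = (-0.4310, 1.0603)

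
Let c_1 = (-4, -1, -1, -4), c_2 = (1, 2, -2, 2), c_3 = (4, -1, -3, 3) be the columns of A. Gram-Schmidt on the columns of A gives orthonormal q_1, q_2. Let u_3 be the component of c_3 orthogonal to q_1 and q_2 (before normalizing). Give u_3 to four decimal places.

u_3 = (1.4362, -2.7450, -2.2215, -0.1946)

c_1 = (-4, -1, -1, -4); ‖c_1‖ = 5.8310, so q_1 = (-0.6860, -0.1715, -0.1715, -0.6860).
q_1·c_2 = (-0.6860)·1 + (-0.1715)·2 + (-0.1715)·(-2) + (-0.6860)·2 = -2.0580.
u_2 = c_2 + 2.0580·q_1 = (-0.4118, 1.6471, -2.3529, 0.5882).
‖u_2‖ = 2.9605, so q_2 = (-0.1391, 0.5563, -0.7948, 0.1987).
q_1·c_3 = (-0.6860)·4 + (-0.1715)·(-1) + (-0.1715)·(-3) + (-0.6860)·3 = -4.1160; q_2·c_3 = (-0.1391)·4 + 0.5563·(-1) + (-0.7948)·(-3) + 0.1987·3 = 1.8677.
u_3 = c_3 + 4.1160·q_1 − 1.8677·q_2 = (1.4362, -2.7450, -2.2215, -0.1946).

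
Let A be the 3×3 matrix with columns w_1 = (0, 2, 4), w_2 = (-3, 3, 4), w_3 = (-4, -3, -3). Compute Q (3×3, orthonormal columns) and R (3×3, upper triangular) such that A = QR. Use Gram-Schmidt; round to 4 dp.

Q = [[0.0000, -0.9583, -0.2857], [0.4472, 0.2556, -0.8571], [0.8944, -0.1278, 0.4286]], R = [[4.4721, 4.9193, -4.0249], [0.0000, 3.1305, 3.4499], [0.0000, 0.0000, 2.4286]]

w_1 = (0, 2, 4); ‖w_1‖ = 4.4721, so q_1 = (0.0000, 0.4472, 0.8944).
q_1·w_2 = 0.0000·(-3) + 0.4472·3 + 0.8944·4 = 4.9193.
u_2 = w_2 − 4.9193·q_1 = (-3.0000, 0.8000, -0.4000).
‖u_2‖ = 3.1305, so q_2 = (-0.9583, 0.2556, -0.1278).
q_1·w_3 = 0.0000·(-4) + 0.4472·(-3) + 0.8944·(-3) = -4.0249; q_2·w_3 = (-0.9583)·(-4) + 0.2556·(-3) + (-0.1278)·(-3) = 3.4499.
u_3 = w_3 + 4.0249·q_1 − 3.4499·q_2 = (-0.6939, -2.0816, 1.0408).
‖u_3‖ = 2.4286, so q_3 = (-0.2857, -0.8571, 0.4286).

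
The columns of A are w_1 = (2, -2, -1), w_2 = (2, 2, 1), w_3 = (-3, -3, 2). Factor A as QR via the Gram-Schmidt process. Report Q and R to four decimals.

w_1 = (2, -2, -1); ‖w_1‖ = 3.0000, so q_1 = (0.6667, -0.6667, -0.3333).
q_1·w_2 = 0.6667·2 + (-0.6667)·2 + (-0.3333)·1 = -0.3333.
u_2 = w_2 + 0.3333·q_1 = (2.2222, 1.7778, 0.8889).
‖u_2‖ = 2.9814, so q_2 = (0.7454, 0.5963, 0.2981).
q_1·w_3 = 0.6667·(-3) + (-0.6667)·(-3) + (-0.3333)·2 = -0.6667; q_2·w_3 = 0.7454·(-3) + 0.5963·(-3) + 0.2981·2 = -3.4286.
u_3 = w_3 + 0.6667·q_1 + 3.4286·q_2 = (0.0000, -1.4000, 2.8000).
‖u_3‖ = 3.1305, so q_3 = (0.0000, -0.4472, 0.8944).

Q = [[0.6667, 0.7454, 0.0000], [-0.6667, 0.5963, -0.4472], [-0.3333, 0.2981, 0.8944]], R = [[3.0000, -0.3333, -0.6667], [0.0000, 2.9814, -3.4286], [0.0000, 0.0000, 3.1305]]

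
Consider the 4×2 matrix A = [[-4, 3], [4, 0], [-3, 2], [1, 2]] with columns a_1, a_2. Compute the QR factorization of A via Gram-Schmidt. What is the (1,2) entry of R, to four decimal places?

a_1 = (-4, 4, -3, 1); ‖a_1‖ = 6.4807, so q_1 = (-0.6172, 0.6172, -0.4629, 0.1543).
r_{12} = q_1·a_2 = -2.4689.

r_{12} = -2.4689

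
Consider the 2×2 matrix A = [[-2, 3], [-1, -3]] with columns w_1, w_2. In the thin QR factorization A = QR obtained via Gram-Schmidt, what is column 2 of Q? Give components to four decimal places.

e_2 = (0.4472, -0.8944)

e_1 = w_1/‖w_1‖ = (-2, -1)/2.2361 = (-0.8944, -0.4472).
r_{12} = e_1·w_2 = -1.3416.
u_2 = w_2 + 1.3416·e_1 = (1.8000, -3.6000).
‖u_2‖ = 4.0249, so e_2 = (0.4472, -0.8944).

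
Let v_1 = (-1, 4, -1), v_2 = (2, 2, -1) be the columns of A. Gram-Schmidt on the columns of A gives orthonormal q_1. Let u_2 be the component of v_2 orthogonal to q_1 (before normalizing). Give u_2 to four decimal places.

u_2 = (2.3889, 0.4444, -0.6111)

q_1 = v_1/‖v_1‖ = (-1, 4, -1)/4.2426 = (-0.2357, 0.9428, -0.2357).
r_{12} = q_1·v_2 = 1.6499.
u_2 = v_2 − 1.6499·q_1 = (2.3889, 0.4444, -0.6111).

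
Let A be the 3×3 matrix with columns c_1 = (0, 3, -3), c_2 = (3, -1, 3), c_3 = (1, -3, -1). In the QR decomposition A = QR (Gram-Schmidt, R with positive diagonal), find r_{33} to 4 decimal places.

q_1 = c_1/‖c_1‖ = (0, 3, -3)/4.2426 = (0.0000, 0.7071, -0.7071).
r_{12} = q_1·c_2 = -2.8284.
u_2 = c_2 + 2.8284·q_1 = (3.0000, 1.0000, 1.0000).
‖u_2‖ = 3.3166, so q_2 = (0.9045, 0.3015, 0.3015).
r_{13} = q_1·c_3 = -1.4142; r_{23} = q_2·c_3 = -0.3015.
u_3 = c_3 + 1.4142·q_1 + 0.3015·q_2 = (1.2727, -1.9091, -1.9091).
r_{33} = ‖u_3‖ = 2.9848.

r_{33} = 2.9848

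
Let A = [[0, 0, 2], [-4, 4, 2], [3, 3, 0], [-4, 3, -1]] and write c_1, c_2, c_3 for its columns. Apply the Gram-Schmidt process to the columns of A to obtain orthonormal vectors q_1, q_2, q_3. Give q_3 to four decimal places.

q_3 = (0.6977, 0.4681, -0.0892, -0.5349)

c_1 = (0, -4, 3, -4); ‖c_1‖ = 6.4031, so q_1 = (0.0000, -0.6247, 0.4685, -0.6247).
q_1·c_2 = 0.0000·0 + (-0.6247)·4 + 0.4685·3 + (-0.6247)·3 = -2.9673.
u_2 = c_2 + 2.9673·q_1 = (0.0000, 2.1463, 4.3902, 1.1463).
‖u_2‖ = 5.0195, so q_2 = (0.0000, 0.4276, 0.8746, 0.2284).
q_1·c_3 = 0.0000·2 + (-0.6247)·2 + 0.4685·0 + (-0.6247)·(-1) = -0.6247; q_2·c_3 = 0.0000·2 + 0.4276·2 + 0.8746·0 + 0.2284·(-1) = 0.6268.
u_3 = c_3 + 0.6247·q_1 − 0.6268·q_2 = (2.0000, 1.3417, -0.2556, -1.5334).
‖u_3‖ = 2.8665, so q_3 = (0.6977, 0.4681, -0.0892, -0.5349).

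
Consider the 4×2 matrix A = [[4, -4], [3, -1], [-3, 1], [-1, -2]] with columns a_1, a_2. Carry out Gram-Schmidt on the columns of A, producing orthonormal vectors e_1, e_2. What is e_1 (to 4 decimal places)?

a_1 = (4, 3, -3, -1); ‖a_1‖ = 5.9161, so e_1 = (0.6761, 0.5071, -0.5071, -0.1690).

e_1 = (0.6761, 0.5071, -0.5071, -0.1690)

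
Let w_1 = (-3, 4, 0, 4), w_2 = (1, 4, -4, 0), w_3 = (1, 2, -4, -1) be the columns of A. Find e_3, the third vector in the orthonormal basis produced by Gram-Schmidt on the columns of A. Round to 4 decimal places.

w_1 = (-3, 4, 0, 4); ‖w_1‖ = 6.4031, so e_1 = (-0.4685, 0.6247, 0.0000, 0.6247).
e_1·w_2 = (-0.4685)·1 + 0.6247·4 + 0.0000·(-4) + 0.6247·0 = 2.0303.
u_2 = w_2 − 2.0303·e_1 = (1.9512, 2.7317, -4.0000, -1.2683).
‖u_2‖ = 5.3738, so e_2 = (0.3631, 0.5083, -0.7443, -0.2360).
e_1·w_3 = (-0.4685)·1 + 0.6247·2 + 0.0000·(-4) + 0.6247·(-1) = 0.1562; e_2·w_3 = 0.3631·1 + 0.5083·2 + (-0.7443)·(-4) + (-0.2360)·(-1) = 4.5932.
u_3 = w_3 − 0.1562·e_1 − 4.5932·e_2 = (-0.5946, -0.4324, -0.5811, -0.0135).
‖u_3‖ = 0.9372, so e_3 = (-0.6344, -0.4614, -0.6200, -0.0144).

e_3 = (-0.6344, -0.4614, -0.6200, -0.0144)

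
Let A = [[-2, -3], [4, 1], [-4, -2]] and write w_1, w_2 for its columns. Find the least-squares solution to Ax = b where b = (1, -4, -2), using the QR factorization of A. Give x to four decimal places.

x = (-0.4778, 0.4000)

w_1 = (-2, 4, -4); ‖w_1‖ = 6.0000, so q_1 = (-0.3333, 0.6667, -0.6667).
q_1·w_2 = (-0.3333)·(-3) + 0.6667·1 + (-0.6667)·(-2) = 3.0000.
u_2 = w_2 − 3.0000·q_1 = (-2.0000, -1.0000, 0.0000).
‖u_2‖ = 2.2361, so q_2 = (-0.8944, -0.4472, 0.0000).
Qᵀb = (-1.6667, 0.8944).
Back-substitute: x_2 = 0.8944/2.2361 = 0.4000.
x_1 = (-1.6667 − 3.0000·0.4000)/6.0000 = -0.4778.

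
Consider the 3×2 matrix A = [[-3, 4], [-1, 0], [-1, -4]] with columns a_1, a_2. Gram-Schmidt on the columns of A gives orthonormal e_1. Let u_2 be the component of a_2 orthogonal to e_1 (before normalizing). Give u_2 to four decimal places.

u_2 = (1.8182, -0.7273, -4.7273)

e_1 = a_1/‖a_1‖ = (-3, -1, -1)/3.3166 = (-0.9045, -0.3015, -0.3015).
r_{12} = e_1·a_2 = -2.4121.
u_2 = a_2 + 2.4121·e_1 = (1.8182, -0.7273, -4.7273).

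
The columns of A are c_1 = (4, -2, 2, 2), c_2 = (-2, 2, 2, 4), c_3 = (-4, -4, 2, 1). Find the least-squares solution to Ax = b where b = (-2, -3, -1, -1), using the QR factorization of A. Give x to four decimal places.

c_1 = (4, -2, 2, 2); ‖c_1‖ = 5.2915, so q_1 = (0.7559, -0.3780, 0.3780, 0.3780).
q_1·c_2 = 0.7559·(-2) + (-0.3780)·2 + 0.3780·2 + 0.3780·4 = 0.0000.
u_2 = c_2 − 0.0000·q_1 = (-2.0000, 2.0000, 2.0000, 4.0000).
‖u_2‖ = 5.2915, so q_2 = (-0.3780, 0.3780, 0.3780, 0.7559).
q_1·c_3 = 0.7559·(-4) + (-0.3780)·(-4) + 0.3780·2 + 0.3780·1 = -0.3780; q_2·c_3 = (-0.3780)·(-4) + 0.3780·(-4) + 0.3780·2 + 0.7559·1 = 1.5119.
u_3 = c_3 + 0.3780·q_1 − 1.5119·q_2 = (-3.1429, -4.7143, 1.5714, 0.0000).
‖u_3‖ = 5.8797, so q_3 = (-0.5345, -0.8018, 0.2673, 0.0000).
Qᵀb = (-1.1339, -1.5119, 3.2071).
Back-substitute: x_3 = 3.2071/5.8797 = 0.5455.
x_2 = (-1.5119 − 1.5119·0.5455)/5.2915 = -0.4416.
x_1 = (-1.1339 − 0.0000·(-0.4416) + 0.3780·0.5455)/5.2915 = -0.1753.

x = (-0.1753, -0.4416, 0.5455)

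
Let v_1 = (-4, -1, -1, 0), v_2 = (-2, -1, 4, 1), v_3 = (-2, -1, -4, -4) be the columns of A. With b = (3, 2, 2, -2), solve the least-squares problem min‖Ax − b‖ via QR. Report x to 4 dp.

x = (-1.4408, 0.6001, 0.5333)

q_1 = v_1/‖v_1‖ = (-4, -1, -1, 0)/4.2426 = (-0.9428, -0.2357, -0.2357, 0.0000).
r_{12} = q_1·v_2 = 1.1785.
u_2 = v_2 − 1.1785·q_1 = (-0.8889, -0.7222, 4.2778, 1.0000).
‖u_2‖ = 4.5399, so q_2 = (-0.1958, -0.1591, 0.9423, 0.2203).
r_{13} = q_1·v_3 = 3.0641; r_{23} = q_2·v_3 = -4.0994.
u_3 = v_3 − 3.0641·q_1 + 4.0994·q_2 = (0.0863, -0.9299, 0.5849, -3.0970).
‖u_3‖ = 3.2872, so q_3 = (0.0262, -0.2829, 0.1779, -0.9421).
Qᵀb = (-3.7712, 0.5384, 1.7531).
Back-substitute: x_3 = 1.7531/3.2872 = 0.5333.
x_2 = (0.5384 + 4.0994·0.5333)/4.5399 = 0.6001.
x_1 = (-3.7712 − 1.1785·0.6001 − 3.0641·0.5333)/4.2426 = -1.4408.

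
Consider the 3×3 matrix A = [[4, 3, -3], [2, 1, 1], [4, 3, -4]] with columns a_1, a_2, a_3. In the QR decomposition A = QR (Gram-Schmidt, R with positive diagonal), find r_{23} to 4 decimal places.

a_1 = (4, 2, 4); ‖a_1‖ = 6.0000, so q_1 = (0.6667, 0.3333, 0.6667).
q_1·a_2 = 0.6667·3 + 0.3333·1 + 0.6667·3 = 4.3333.
u_2 = a_2 − 4.3333·q_1 = (0.1111, -0.4444, 0.1111).
‖u_2‖ = 0.4714, so q_2 = (0.2357, -0.9428, 0.2357).
r_{23} = q_2·a_3 = -2.5927.

r_{23} = -2.5927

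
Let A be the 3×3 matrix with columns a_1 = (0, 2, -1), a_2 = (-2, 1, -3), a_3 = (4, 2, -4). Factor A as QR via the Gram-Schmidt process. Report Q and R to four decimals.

Q = [[0.0000, -0.6667, 0.7454], [0.8944, -0.3333, -0.2981], [-0.4472, -0.6667, -0.5963]], R = [[2.2361, 2.2361, 3.5777], [0.0000, 3.0000, -0.6667], [0.0000, 0.0000, 4.7703]]

a_1 = (0, 2, -1); ‖a_1‖ = 2.2361, so q_1 = (0.0000, 0.8944, -0.4472).
q_1·a_2 = 0.0000·(-2) + 0.8944·1 + (-0.4472)·(-3) = 2.2361.
u_2 = a_2 − 2.2361·q_1 = (-2.0000, -1.0000, -2.0000).
‖u_2‖ = 3.0000, so q_2 = (-0.6667, -0.3333, -0.6667).
q_1·a_3 = 0.0000·4 + 0.8944·2 + (-0.4472)·(-4) = 3.5777; q_2·a_3 = (-0.6667)·4 + (-0.3333)·2 + (-0.6667)·(-4) = -0.6667.
u_3 = a_3 − 3.5777·q_1 + 0.6667·q_2 = (3.5556, -1.4222, -2.8444).
‖u_3‖ = 4.7703, so q_3 = (0.7454, -0.2981, -0.5963).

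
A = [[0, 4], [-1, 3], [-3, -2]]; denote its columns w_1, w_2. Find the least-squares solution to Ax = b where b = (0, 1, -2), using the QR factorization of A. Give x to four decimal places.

w_1 = (0, -1, -3); ‖w_1‖ = 3.1623, so e_1 = (0.0000, -0.3162, -0.9487).
e_1·w_2 = 0.0000·4 + (-0.3162)·3 + (-0.9487)·(-2) = 0.9487.
u_2 = w_2 − 0.9487·e_1 = (4.0000, 3.3000, -1.1000).
‖u_2‖ = 5.3009, so e_2 = (0.7546, 0.6225, -0.2075).
Qᵀb = (1.5811, 1.0376).
Back-substitute: x_2 = 1.0376/5.3009 = 0.1957.
x_1 = (1.5811 − 0.9487·0.1957)/3.1623 = 0.4413.

x = (0.4413, 0.1957)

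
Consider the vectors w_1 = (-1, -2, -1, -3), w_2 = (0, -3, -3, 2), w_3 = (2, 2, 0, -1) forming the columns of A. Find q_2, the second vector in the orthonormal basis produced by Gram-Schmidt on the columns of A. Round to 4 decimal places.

q_2 = (0.0432, -0.5620, -0.6053, 0.5620)

q_1 = w_1/‖w_1‖ = (-1, -2, -1, -3)/3.8730 = (-0.2582, -0.5164, -0.2582, -0.7746).
r_{12} = q_1·w_2 = 0.7746.
u_2 = w_2 − 0.7746·q_1 = (0.2000, -2.6000, -2.8000, 2.6000).
‖u_2‖ = 4.6260, so q_2 = (0.0432, -0.5620, -0.6053, 0.5620).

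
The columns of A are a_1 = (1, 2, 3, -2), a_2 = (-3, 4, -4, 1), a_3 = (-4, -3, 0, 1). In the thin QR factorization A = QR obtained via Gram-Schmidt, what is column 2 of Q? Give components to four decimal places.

e_1 = a_1/‖a_1‖ = (1, 2, 3, -2)/4.2426 = (0.2357, 0.4714, 0.7071, -0.4714).
r_{12} = e_1·a_2 = -2.1213.
u_2 = a_2 + 2.1213·e_1 = (-2.5000, 5.0000, -2.5000, 0.0000).
‖u_2‖ = 6.1237, so e_2 = (-0.4082, 0.8165, -0.4082, 0.0000).

e_2 = (-0.4082, 0.8165, -0.4082, 0.0000)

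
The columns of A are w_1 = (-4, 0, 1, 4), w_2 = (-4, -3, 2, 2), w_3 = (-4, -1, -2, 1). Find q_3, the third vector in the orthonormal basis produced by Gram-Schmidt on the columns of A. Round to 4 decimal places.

q_3 = (-0.4788, -0.0955, -0.8294, -0.2715)

q_1 = w_1/‖w_1‖ = (-4, 0, 1, 4)/5.7446 = (-0.6963, 0.0000, 0.1741, 0.6963).
r_{12} = q_1·w_2 = 4.5260.
u_2 = w_2 − 4.5260·q_1 = (-0.8485, -3.0000, 1.2121, -1.1515).
‖u_2‖ = 3.5377, so q_2 = (-0.2398, -0.8480, 0.3426, -0.3255).
r_{13} = q_1·w_3 = 3.1334; r_{23} = q_2·w_3 = 0.7966.
u_3 = w_3 − 3.1334·q_1 − 0.7966·q_2 = (-1.6271, -0.3245, -2.8184, -0.9225).
‖u_3‖ = 3.3981, so q_3 = (-0.4788, -0.0955, -0.8294, -0.2715).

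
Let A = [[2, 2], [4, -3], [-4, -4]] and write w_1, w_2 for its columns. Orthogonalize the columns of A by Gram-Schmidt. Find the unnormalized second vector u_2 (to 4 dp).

e_1 = w_1/‖w_1‖ = (2, 4, -4)/6.0000 = (0.3333, 0.6667, -0.6667).
r_{12} = e_1·w_2 = 1.3333.
u_2 = w_2 − 1.3333·e_1 = (1.5556, -3.8889, -3.1111).

u_2 = (1.5556, -3.8889, -3.1111)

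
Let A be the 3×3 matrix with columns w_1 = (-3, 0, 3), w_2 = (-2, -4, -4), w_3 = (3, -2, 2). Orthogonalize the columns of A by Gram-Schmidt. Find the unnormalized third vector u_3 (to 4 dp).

w_1 = (-3, 0, 3); ‖w_1‖ = 4.2426, so q_1 = (-0.7071, 0.0000, 0.7071).
q_1·w_2 = (-0.7071)·(-2) + 0.0000·(-4) + 0.7071·(-4) = -1.4142.
u_2 = w_2 + 1.4142·q_1 = (-3.0000, -4.0000, -3.0000).
‖u_2‖ = 5.8310, so q_2 = (-0.5145, -0.6860, -0.5145).
q_1·w_3 = (-0.7071)·3 + 0.0000·(-2) + 0.7071·2 = -0.7071; q_2·w_3 = (-0.5145)·3 + (-0.6860)·(-2) + (-0.5145)·2 = -1.2005.
u_3 = w_3 + 0.7071·q_1 + 1.2005·q_2 = (1.8824, -2.8235, 1.8824).

u_3 = (1.8824, -2.8235, 1.8824)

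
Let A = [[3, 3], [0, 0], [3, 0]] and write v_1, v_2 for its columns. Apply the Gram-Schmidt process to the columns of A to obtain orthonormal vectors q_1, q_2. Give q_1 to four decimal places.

v_1 = (3, 0, 3); ‖v_1‖ = 4.2426, so q_1 = (0.7071, 0.0000, 0.7071).

q_1 = (0.7071, 0.0000, 0.7071)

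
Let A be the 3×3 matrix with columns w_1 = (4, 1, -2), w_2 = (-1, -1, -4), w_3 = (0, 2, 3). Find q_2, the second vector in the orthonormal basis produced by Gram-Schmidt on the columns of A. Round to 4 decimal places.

q_1 = w_1/‖w_1‖ = (4, 1, -2)/4.5826 = (0.8729, 0.2182, -0.4364).
r_{12} = q_1·w_2 = 0.6547.
u_2 = w_2 − 0.6547·q_1 = (-1.5714, -1.1429, -3.7143).
‖u_2‖ = 4.1918, so q_2 = (-0.3749, -0.2726, -0.8861).

q_2 = (-0.3749, -0.2726, -0.8861)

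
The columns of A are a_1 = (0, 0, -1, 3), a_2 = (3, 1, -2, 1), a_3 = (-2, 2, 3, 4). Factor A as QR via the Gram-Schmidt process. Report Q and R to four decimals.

Q = [[0.0000, 0.8485, 0.1297], [0.0000, 0.2828, 0.7082], [-0.3162, -0.4243, 0.6584], [0.9487, -0.1414, 0.2195]], R = [[3.1623, 1.5811, 2.8460], [0.0000, 3.5355, -2.9698], [0.0000, 0.0000, 4.0100]]

a_1 = (0, 0, -1, 3); ‖a_1‖ = 3.1623, so q_1 = (0.0000, 0.0000, -0.3162, 0.9487).
q_1·a_2 = 0.0000·3 + 0.0000·1 + (-0.3162)·(-2) + 0.9487·1 = 1.5811.
u_2 = a_2 − 1.5811·q_1 = (3.0000, 1.0000, -1.5000, -0.5000).
‖u_2‖ = 3.5355, so q_2 = (0.8485, 0.2828, -0.4243, -0.1414).
q_1·a_3 = 0.0000·(-2) + 0.0000·2 + (-0.3162)·3 + 0.9487·4 = 2.8460; q_2·a_3 = 0.8485·(-2) + 0.2828·2 + (-0.4243)·3 + (-0.1414)·4 = -2.9698.
u_3 = a_3 − 2.8460·q_1 + 2.9698·q_2 = (0.5200, 2.8400, 2.6400, 0.8800).
‖u_3‖ = 4.0100, so q_3 = (0.1297, 0.7082, 0.6584, 0.2195).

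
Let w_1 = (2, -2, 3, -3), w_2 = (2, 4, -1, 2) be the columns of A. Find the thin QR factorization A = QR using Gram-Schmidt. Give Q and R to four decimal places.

w_1 = (2, -2, 3, -3); ‖w_1‖ = 5.0990, so e_1 = (0.3922, -0.3922, 0.5883, -0.5883).
e_1·w_2 = 0.3922·2 + (-0.3922)·4 + 0.5883·(-1) + (-0.5883)·2 = -2.5495.
u_2 = w_2 + 2.5495·e_1 = (3.0000, 3.0000, 0.5000, 0.5000).
‖u_2‖ = 4.3012, so e_2 = (0.6975, 0.6975, 0.1162, 0.1162).

Q = [[0.3922, 0.6975], [-0.3922, 0.6975], [0.5883, 0.1162], [-0.5883, 0.1162]], R = [[5.0990, -2.5495], [0.0000, 4.3012]]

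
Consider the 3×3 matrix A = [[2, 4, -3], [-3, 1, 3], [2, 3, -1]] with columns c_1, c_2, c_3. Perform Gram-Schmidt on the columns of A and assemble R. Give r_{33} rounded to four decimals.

e_1 = c_1/‖c_1‖ = (2, -3, 2)/4.1231 = (0.4851, -0.7276, 0.4851).
r_{12} = e_1·c_2 = 2.6679.
u_2 = c_2 − 2.6679·e_1 = (2.7059, 2.9412, 1.7059).
‖u_2‖ = 4.3454, so e_2 = (0.6227, 0.6769, 0.3926).
r_{13} = e_1·c_3 = -4.1231; r_{23} = e_2·c_3 = -0.2301.
u_3 = c_3 + 4.1231·e_1 + 0.2301·e_2 = (-0.8567, 0.1558, 1.0903).
r_{33} = ‖u_3‖ = 1.3954.

r_{33} = 1.3954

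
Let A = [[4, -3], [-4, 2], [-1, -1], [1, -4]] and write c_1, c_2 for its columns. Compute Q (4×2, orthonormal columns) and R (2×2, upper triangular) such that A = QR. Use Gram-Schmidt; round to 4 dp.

c_1 = (4, -4, -1, 1); ‖c_1‖ = 5.8310, so e_1 = (0.6860, -0.6860, -0.1715, 0.1715).
e_1·c_2 = 0.6860·(-3) + (-0.6860)·2 + (-0.1715)·(-1) + 0.1715·(-4) = -3.9445.
u_2 = c_2 + 3.9445·e_1 = (-0.2941, -0.7059, -1.6765, -3.3235).
‖u_2‖ = 3.8002, so e_2 = (-0.0774, -0.1858, -0.4412, -0.8746).

Q = [[0.6860, -0.0774], [-0.6860, -0.1858], [-0.1715, -0.4412], [0.1715, -0.8746]], R = [[5.8310, -3.9445], [0.0000, 3.8002]]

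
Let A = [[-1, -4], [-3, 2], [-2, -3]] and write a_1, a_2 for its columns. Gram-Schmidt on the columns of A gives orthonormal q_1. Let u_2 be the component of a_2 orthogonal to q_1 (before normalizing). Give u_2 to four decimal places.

u_2 = (-3.7143, 2.8571, -2.4286)

a_1 = (-1, -3, -2); ‖a_1‖ = 3.7417, so q_1 = (-0.2673, -0.8018, -0.5345).
q_1·a_2 = (-0.2673)·(-4) + (-0.8018)·2 + (-0.5345)·(-3) = 1.0690.
u_2 = a_2 − 1.0690·q_1 = (-3.7143, 2.8571, -2.4286).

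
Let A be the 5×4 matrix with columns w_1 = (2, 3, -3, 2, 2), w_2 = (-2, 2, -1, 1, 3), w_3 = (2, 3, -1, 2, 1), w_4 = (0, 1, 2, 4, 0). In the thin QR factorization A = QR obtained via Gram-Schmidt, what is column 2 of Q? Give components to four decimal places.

q_2 = (-0.7841, 0.1915, 0.0821, 0.0365, 0.5835)

w_1 = (2, 3, -3, 2, 2); ‖w_1‖ = 5.4772, so q_1 = (0.3651, 0.5477, -0.5477, 0.3651, 0.3651).
q_1·w_2 = 0.3651·(-2) + 0.5477·2 + (-0.5477)·(-1) + 0.3651·1 + 0.3651·3 = 2.3735.
u_2 = w_2 − 2.3735·q_1 = (-2.8667, 0.7000, 0.3000, 0.1333, 2.1333).
‖u_2‖ = 3.6560, so q_2 = (-0.7841, 0.1915, 0.0821, 0.0365, 0.5835).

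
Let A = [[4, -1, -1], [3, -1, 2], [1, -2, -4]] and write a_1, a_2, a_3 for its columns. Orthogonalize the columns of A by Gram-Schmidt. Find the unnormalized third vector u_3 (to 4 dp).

u_3 = (-1.5333, 2.1467, -0.3067)

a_1 = (4, 3, 1); ‖a_1‖ = 5.0990, so e_1 = (0.7845, 0.5883, 0.1961).
e_1·a_2 = 0.7845·(-1) + 0.5883·(-1) + 0.1961·(-2) = -1.7650.
u_2 = a_2 + 1.7650·e_1 = (0.3846, 0.0385, -1.6538).
‖u_2‖ = 1.6984, so e_2 = (0.2265, 0.0226, -0.9738).
e_1·a_3 = 0.7845·(-1) + 0.5883·2 + 0.1961·(-4) = -0.3922; e_2·a_3 = 0.2265·(-1) + 0.0226·2 + (-0.9738)·(-4) = 3.7139.
u_3 = a_3 + 0.3922·e_1 − 3.7139·e_2 = (-1.5333, 2.1467, -0.3067).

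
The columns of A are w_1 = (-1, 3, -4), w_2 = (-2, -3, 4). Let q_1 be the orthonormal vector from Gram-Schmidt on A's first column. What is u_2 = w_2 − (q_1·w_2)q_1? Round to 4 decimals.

w_1 = (-1, 3, -4); ‖w_1‖ = 5.0990, so q_1 = (-0.1961, 0.5883, -0.7845).
q_1·w_2 = (-0.1961)·(-2) + 0.5883·(-3) + (-0.7845)·4 = -4.5107.
u_2 = w_2 + 4.5107·q_1 = (-2.8846, -0.3462, 0.4615).

u_2 = (-2.8846, -0.3462, 0.4615)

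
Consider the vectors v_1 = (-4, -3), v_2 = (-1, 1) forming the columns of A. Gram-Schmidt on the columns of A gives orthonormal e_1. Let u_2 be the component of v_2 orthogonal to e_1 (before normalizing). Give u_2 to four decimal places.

v_1 = (-4, -3); ‖v_1‖ = 5.0000, so e_1 = (-0.8000, -0.6000).
e_1·v_2 = (-0.8000)·(-1) + (-0.6000)·1 = 0.2000.
u_2 = v_2 − 0.2000·e_1 = (-0.8400, 1.1200).

u_2 = (-0.8400, 1.1200)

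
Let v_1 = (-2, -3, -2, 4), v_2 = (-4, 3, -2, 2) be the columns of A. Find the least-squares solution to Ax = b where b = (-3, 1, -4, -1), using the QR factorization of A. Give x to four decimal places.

x = (0.0000, 0.6364)

v_1 = (-2, -3, -2, 4); ‖v_1‖ = 5.7446, so e_1 = (-0.3482, -0.5222, -0.3482, 0.6963).
e_1·v_2 = (-0.3482)·(-4) + (-0.5222)·3 + (-0.3482)·(-2) + 0.6963·2 = 1.9149.
u_2 = v_2 − 1.9149·e_1 = (-3.3333, 4.0000, -1.3333, 0.6667).
‖u_2‖ = 5.4160, so e_2 = (-0.6155, 0.7385, -0.2462, 0.1231).
Qᵀb = (1.2185, 3.4466).
Back-substitute: x_2 = 3.4466/5.4160 = 0.6364.
x_1 = (1.2185 − 1.9149·0.6364)/5.7446 = 0.0000.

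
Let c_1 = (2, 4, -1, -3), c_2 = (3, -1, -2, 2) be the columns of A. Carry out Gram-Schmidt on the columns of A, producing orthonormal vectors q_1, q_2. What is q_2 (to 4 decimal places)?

c_1 = (2, 4, -1, -3); ‖c_1‖ = 5.4772, so q_1 = (0.3651, 0.7303, -0.1826, -0.5477).
q_1·c_2 = 0.3651·3 + 0.7303·(-1) + (-0.1826)·(-2) + (-0.5477)·2 = -0.3651.
u_2 = c_2 + 0.3651·q_1 = (3.1333, -0.7333, -2.0667, 1.8000).
‖u_2‖ = 4.2269, so q_2 = (0.7413, -0.1735, -0.4889, 0.4258).

q_2 = (0.7413, -0.1735, -0.4889, 0.4258)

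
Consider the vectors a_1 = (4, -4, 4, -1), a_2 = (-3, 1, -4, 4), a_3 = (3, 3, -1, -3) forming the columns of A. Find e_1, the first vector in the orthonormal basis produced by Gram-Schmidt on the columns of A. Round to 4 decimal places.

e_1 = (0.5714, -0.5714, 0.5714, -0.1429)

a_1 = (4, -4, 4, -1); ‖a_1‖ = 7.0000, so e_1 = (0.5714, -0.5714, 0.5714, -0.1429).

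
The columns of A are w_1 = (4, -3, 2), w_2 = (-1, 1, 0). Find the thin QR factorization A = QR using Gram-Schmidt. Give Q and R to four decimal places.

w_1 = (4, -3, 2); ‖w_1‖ = 5.3852, so q_1 = (0.7428, -0.5571, 0.3714).
q_1·w_2 = 0.7428·(-1) + (-0.5571)·1 + 0.3714·0 = -1.2999.
u_2 = w_2 + 1.2999·q_1 = (-0.0345, 0.2759, 0.4828).
‖u_2‖ = 0.5571, so q_2 = (-0.0619, 0.4952, 0.8666).

Q = [[0.7428, -0.0619], [-0.5571, 0.4952], [0.3714, 0.8666]], R = [[5.3852, -1.2999], [0.0000, 0.5571]]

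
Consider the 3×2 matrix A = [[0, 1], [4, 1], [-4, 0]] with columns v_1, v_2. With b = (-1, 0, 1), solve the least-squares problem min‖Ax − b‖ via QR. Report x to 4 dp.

x = (-0.0833, -0.3333)

q_1 = v_1/‖v_1‖ = (0, 4, -4)/5.6569 = (0.0000, 0.7071, -0.7071).
r_{12} = q_1·v_2 = 0.7071.
u_2 = v_2 − 0.7071·q_1 = (1.0000, 0.5000, 0.5000).
‖u_2‖ = 1.2247, so q_2 = (0.8165, 0.4082, 0.4082).
Qᵀb = (-0.7071, -0.4082).
Back-substitute: x_2 = -0.4082/1.2247 = -0.3333.
x_1 = (-0.7071 − 0.7071·(-0.3333))/5.6569 = -0.0833.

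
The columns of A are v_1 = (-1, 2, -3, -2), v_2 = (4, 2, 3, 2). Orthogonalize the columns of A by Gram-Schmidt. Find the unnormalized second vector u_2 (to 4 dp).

v_1 = (-1, 2, -3, -2); ‖v_1‖ = 4.2426, so e_1 = (-0.2357, 0.4714, -0.7071, -0.4714).
e_1·v_2 = (-0.2357)·4 + 0.4714·2 + (-0.7071)·3 + (-0.4714)·2 = -3.0641.
u_2 = v_2 + 3.0641·e_1 = (3.2778, 3.4444, 0.8333, 0.5556).

u_2 = (3.2778, 3.4444, 0.8333, 0.5556)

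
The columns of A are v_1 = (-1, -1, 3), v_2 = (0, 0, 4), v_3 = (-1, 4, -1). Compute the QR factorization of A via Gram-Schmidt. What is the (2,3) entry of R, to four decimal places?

v_1 = (-1, -1, 3); ‖v_1‖ = 3.3166, so e_1 = (-0.3015, -0.3015, 0.9045).
e_1·v_2 = (-0.3015)·0 + (-0.3015)·0 + 0.9045·4 = 3.6181.
u_2 = v_2 − 3.6181·e_1 = (1.0909, 1.0909, 0.7273).
‖u_2‖ = 1.7056, so e_2 = (0.6396, 0.6396, 0.4264).
r_{23} = e_2·v_3 = 1.4924.

r_{23} = 1.4924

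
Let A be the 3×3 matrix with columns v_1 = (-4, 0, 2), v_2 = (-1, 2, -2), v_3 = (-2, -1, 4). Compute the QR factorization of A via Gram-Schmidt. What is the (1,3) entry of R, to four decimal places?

r_{13} = 3.5777

v_1 = (-4, 0, 2); ‖v_1‖ = 4.4721, so q_1 = (-0.8944, 0.0000, 0.4472).
r_{13} = q_1·v_3 = 3.5777.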